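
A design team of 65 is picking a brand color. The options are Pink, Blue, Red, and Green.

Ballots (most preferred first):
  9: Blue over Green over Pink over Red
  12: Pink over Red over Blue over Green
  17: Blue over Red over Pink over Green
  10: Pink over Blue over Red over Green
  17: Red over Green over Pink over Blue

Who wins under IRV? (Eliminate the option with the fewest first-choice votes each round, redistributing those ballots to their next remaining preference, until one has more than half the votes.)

Round 1: Pink 22, Blue 26, Red 17, Green 0. Green eliminated.
Round 2: Pink 22, Blue 26, Red 17. Red eliminated.
Round 3: Pink 39, Blue 26. Pink has a majority (≥33).

Pink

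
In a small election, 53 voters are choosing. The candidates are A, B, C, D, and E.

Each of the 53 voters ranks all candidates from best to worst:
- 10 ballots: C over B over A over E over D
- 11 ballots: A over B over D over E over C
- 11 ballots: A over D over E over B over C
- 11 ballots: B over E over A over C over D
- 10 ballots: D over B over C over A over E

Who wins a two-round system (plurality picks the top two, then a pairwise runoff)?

B

Round 1 first-place votes: A 22, B 11, C 10, D 10, E 0. A and B advance.
Runoff: A is ranked above B on 22 ballots, B above A on 31.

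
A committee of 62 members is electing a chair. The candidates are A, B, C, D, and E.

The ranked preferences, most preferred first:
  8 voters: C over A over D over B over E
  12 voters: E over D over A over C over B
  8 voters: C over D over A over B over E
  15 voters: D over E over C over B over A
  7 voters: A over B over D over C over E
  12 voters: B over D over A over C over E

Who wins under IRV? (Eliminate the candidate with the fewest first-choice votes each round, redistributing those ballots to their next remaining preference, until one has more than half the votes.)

D

Round 1: A 7, B 12, C 16, D 15, E 12. A eliminated.
Round 2: B 19, C 16, D 15, E 12. E eliminated.
Round 3: B 19, C 16, D 27. C eliminated.
Round 4: B 19, D 43. D has a majority (≥32).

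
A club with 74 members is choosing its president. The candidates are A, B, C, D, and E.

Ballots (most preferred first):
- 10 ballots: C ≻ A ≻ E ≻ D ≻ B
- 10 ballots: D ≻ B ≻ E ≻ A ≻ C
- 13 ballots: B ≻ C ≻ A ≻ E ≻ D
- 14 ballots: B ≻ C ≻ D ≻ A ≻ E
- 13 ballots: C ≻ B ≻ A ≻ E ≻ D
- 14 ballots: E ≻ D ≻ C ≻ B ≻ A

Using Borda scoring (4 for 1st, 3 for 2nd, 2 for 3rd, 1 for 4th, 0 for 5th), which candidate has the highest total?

A: 10×3 + 10×1 + 13×2 + 14×1 + 13×2 + 14×0 = 106
B: 10×0 + 10×3 + 13×4 + 14×4 + 13×3 + 14×1 = 191
C: 10×4 + 10×0 + 13×3 + 14×3 + 13×4 + 14×2 = 201
D: 10×1 + 10×4 + 13×0 + 14×2 + 13×0 + 14×3 = 120
E: 10×2 + 10×2 + 13×1 + 14×0 + 13×1 + 14×4 = 122

C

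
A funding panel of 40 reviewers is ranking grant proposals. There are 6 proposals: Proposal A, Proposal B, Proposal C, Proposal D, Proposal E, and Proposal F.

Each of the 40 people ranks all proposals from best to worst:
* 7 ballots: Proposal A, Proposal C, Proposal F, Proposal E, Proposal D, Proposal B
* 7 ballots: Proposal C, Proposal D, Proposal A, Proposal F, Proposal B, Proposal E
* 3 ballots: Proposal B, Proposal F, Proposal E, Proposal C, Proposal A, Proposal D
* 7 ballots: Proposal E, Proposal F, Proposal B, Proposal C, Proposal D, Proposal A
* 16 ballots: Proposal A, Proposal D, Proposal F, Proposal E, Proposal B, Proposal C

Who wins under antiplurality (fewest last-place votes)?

Proposal F

Last-place votes: Proposal A 7, Proposal B 7, Proposal C 16, Proposal D 3, Proposal E 7, Proposal F 0.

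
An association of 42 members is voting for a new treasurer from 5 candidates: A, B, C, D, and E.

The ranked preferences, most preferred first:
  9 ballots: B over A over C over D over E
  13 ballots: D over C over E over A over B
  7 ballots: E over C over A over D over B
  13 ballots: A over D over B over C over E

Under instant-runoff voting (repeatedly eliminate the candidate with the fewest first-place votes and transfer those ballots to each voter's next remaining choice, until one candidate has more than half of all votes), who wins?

A

Round 1: A 13, B 9, C 0, D 13, E 7. C eliminated.
Round 2: A 13, B 9, D 13, E 7. E eliminated.
Round 3: A 20, B 9, D 13. B eliminated.
Round 4: A 29, D 13. A has a majority (≥22).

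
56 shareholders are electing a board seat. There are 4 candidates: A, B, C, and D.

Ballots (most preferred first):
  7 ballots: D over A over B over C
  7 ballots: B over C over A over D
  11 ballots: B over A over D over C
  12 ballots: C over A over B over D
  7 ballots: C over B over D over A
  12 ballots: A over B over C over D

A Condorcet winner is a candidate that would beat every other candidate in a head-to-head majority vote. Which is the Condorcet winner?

A

A vs B: 31–25
A vs C: 30–26
A vs D: 42–14
A beats every other candidate.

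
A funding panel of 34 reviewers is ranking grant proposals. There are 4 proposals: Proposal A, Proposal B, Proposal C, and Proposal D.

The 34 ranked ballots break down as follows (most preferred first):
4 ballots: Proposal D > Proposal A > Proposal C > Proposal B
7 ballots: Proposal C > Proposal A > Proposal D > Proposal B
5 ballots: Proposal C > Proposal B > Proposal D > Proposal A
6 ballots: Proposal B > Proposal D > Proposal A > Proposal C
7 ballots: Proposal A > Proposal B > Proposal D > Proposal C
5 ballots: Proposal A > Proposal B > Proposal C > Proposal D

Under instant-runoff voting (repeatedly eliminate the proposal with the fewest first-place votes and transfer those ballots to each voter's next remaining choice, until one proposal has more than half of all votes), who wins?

Proposal A

Round 1: Proposal A 12, Proposal B 6, Proposal C 12, Proposal D 4. Proposal D eliminated.
Round 2: Proposal A 16, Proposal B 6, Proposal C 12. Proposal B eliminated.
Round 3: Proposal A 22, Proposal C 12. Proposal A has a majority (≥18).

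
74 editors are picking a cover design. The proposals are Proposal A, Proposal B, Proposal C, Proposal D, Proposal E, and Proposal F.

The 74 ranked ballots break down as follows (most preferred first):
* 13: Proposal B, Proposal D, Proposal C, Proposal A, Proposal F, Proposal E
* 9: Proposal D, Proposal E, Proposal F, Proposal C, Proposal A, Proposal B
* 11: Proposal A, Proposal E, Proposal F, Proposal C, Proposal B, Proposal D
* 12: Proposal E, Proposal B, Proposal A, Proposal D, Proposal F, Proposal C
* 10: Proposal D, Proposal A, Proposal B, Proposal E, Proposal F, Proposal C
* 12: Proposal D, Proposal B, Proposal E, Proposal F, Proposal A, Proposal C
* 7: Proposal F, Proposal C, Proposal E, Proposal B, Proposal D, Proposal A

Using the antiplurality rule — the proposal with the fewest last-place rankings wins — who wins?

Last-place votes: Proposal A 7, Proposal B 9, Proposal C 34, Proposal D 11, Proposal E 13, Proposal F 0.

Proposal F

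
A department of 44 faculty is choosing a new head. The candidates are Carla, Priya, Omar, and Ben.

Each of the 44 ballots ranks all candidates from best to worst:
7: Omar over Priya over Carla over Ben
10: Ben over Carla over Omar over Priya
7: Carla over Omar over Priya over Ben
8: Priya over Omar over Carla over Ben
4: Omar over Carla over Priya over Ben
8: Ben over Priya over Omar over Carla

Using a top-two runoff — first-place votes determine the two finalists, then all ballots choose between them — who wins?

Round 1 first-place votes: Carla 7, Priya 8, Omar 11, Ben 18. Ben and Omar advance.
Runoff: Ben is ranked above Omar on 18 ballots, Omar above Ben on 26.

Omar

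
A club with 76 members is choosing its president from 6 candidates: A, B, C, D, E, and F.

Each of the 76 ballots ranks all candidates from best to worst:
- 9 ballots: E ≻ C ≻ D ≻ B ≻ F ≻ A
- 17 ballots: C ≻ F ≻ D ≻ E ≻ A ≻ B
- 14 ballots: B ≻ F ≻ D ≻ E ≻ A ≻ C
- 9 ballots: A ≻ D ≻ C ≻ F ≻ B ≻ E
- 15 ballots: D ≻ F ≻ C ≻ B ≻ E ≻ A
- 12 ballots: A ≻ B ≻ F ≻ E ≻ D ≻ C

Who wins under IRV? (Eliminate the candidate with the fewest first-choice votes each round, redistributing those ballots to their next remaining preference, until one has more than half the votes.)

D

Round 1: A 21, B 14, C 17, D 15, E 9, F 0. F eliminated.
Round 2: A 21, B 14, C 17, D 15, E 9. E eliminated.
Round 3: A 21, B 14, C 26, D 15. B eliminated.
Round 4: A 21, C 26, D 29. A eliminated.
Round 5: C 26, D 50. D has a majority (≥39).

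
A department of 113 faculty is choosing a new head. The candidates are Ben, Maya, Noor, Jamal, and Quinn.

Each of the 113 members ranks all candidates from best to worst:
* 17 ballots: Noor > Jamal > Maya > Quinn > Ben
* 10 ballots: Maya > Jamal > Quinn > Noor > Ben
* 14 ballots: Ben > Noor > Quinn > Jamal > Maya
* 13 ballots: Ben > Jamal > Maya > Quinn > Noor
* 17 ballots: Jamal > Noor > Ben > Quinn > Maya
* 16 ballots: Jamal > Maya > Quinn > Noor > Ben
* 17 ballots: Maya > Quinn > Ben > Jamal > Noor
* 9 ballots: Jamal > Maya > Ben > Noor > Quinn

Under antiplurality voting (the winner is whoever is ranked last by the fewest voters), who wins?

Jamal

Last-place votes: Ben 43, Maya 31, Noor 30, Jamal 0, Quinn 9.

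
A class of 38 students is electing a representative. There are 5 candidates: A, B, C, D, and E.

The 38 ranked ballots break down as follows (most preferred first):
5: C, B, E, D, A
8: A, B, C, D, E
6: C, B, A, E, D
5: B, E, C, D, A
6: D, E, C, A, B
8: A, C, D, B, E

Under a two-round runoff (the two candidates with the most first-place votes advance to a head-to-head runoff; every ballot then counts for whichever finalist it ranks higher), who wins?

C

Round 1 first-place votes: A 16, B 5, C 11, D 6, E 0. A and C advance.
Runoff: A is ranked above C on 16 ballots, C above A on 22.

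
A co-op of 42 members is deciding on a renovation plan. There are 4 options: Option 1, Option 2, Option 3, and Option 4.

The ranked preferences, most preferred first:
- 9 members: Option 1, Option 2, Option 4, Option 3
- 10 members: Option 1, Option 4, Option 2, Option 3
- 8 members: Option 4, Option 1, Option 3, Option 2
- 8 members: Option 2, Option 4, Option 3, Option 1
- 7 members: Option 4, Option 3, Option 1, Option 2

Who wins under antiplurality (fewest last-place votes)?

Option 4

Last-place votes: Option 1 8, Option 2 15, Option 3 19, Option 4 0.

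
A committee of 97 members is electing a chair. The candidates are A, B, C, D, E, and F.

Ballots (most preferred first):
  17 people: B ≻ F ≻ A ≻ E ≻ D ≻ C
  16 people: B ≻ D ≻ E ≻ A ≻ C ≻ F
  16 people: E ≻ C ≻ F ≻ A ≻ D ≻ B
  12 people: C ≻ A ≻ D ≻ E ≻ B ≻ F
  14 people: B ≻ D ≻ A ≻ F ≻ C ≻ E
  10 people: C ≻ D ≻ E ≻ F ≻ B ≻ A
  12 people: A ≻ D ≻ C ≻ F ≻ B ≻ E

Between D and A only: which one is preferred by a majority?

D is ranked above A on 40 ballots; A above D on 57.

A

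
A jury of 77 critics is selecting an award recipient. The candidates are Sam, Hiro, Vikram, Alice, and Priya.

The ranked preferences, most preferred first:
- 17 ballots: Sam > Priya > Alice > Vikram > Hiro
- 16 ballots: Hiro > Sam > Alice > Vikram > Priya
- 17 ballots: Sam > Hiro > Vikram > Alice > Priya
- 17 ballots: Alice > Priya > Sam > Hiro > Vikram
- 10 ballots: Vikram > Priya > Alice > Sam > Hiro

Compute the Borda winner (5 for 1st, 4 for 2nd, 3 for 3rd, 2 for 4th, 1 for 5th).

Sam

Sam: 17×5 + 16×4 + 17×5 + 17×3 + 10×2 = 305
Hiro: 17×1 + 16×5 + 17×4 + 17×2 + 10×1 = 209
Vikram: 17×2 + 16×2 + 17×3 + 17×1 + 10×5 = 184
Alice: 17×3 + 16×3 + 17×2 + 17×5 + 10×3 = 248
Priya: 17×4 + 16×1 + 17×1 + 17×4 + 10×4 = 209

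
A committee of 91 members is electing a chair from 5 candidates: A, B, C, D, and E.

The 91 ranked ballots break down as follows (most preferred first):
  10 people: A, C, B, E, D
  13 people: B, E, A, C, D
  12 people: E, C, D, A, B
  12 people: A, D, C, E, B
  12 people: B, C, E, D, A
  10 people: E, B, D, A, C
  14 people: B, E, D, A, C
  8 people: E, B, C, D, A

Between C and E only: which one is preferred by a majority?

C is ranked above E on 34 ballots; E above C on 57.

E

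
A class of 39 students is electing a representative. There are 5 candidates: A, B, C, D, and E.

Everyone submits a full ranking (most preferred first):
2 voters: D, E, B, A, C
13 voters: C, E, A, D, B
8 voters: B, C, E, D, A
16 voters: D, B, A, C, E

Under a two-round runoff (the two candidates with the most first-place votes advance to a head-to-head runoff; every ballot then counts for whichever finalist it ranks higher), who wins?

Round 1 first-place votes: A 0, B 8, C 13, D 18, E 0. D and C advance.
Runoff: D is ranked above C on 18 ballots, C above D on 21.

C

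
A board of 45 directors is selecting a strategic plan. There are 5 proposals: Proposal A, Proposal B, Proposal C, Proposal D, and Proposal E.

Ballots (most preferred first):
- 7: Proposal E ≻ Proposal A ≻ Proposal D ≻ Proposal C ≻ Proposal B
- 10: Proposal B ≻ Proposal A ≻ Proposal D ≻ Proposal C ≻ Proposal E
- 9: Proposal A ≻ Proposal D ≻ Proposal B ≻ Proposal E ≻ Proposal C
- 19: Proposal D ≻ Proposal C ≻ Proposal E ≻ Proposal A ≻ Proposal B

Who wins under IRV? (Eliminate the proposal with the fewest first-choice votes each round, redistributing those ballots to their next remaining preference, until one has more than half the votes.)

Proposal A

Round 1: Proposal A 9, Proposal B 10, Proposal C 0, Proposal D 19, Proposal E 7. Proposal C eliminated.
Round 2: Proposal A 9, Proposal B 10, Proposal D 19, Proposal E 7. Proposal E eliminated.
Round 3: Proposal A 16, Proposal B 10, Proposal D 19. Proposal B eliminated.
Round 4: Proposal A 26, Proposal D 19. Proposal A has a majority (≥23).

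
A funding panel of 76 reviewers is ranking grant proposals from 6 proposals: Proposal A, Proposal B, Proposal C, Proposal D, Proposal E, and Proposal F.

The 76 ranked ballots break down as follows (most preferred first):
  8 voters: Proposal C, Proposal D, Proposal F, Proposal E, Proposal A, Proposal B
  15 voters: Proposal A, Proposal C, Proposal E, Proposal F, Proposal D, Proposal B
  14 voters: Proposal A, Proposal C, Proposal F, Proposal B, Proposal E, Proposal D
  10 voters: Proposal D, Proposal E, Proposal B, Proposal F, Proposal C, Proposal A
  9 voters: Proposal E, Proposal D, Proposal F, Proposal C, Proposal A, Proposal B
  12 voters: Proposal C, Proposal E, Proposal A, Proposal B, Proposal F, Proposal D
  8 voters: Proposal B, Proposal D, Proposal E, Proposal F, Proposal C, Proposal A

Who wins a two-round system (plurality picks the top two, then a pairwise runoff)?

Round 1 first-place votes: Proposal A 29, Proposal B 8, Proposal C 20, Proposal D 10, Proposal E 9, Proposal F 0. Proposal A and Proposal C advance.
Runoff: Proposal A is ranked above Proposal C on 29 ballots, Proposal C above Proposal A on 47.

Proposal C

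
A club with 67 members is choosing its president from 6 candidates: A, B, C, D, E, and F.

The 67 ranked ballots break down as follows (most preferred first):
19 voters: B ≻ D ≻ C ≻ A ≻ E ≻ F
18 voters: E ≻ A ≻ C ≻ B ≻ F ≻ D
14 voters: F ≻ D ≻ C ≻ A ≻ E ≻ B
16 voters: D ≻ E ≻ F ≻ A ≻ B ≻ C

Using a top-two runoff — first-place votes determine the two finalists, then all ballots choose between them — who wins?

E

Round 1 first-place votes: A 0, B 19, C 0, D 16, E 18, F 14. B and E advance.
Runoff: B is ranked above E on 19 ballots, E above B on 48.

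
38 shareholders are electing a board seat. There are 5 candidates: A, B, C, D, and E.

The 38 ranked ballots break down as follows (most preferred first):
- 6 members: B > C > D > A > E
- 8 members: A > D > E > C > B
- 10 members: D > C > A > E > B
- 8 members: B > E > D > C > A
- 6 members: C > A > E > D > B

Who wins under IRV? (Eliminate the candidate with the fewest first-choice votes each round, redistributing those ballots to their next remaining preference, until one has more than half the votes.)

A

Round 1: A 8, B 14, C 6, D 10, E 0. E eliminated.
Round 2: A 8, B 14, C 6, D 10. C eliminated.
Round 3: A 14, B 14, D 10. D eliminated.
Round 4: A 24, B 14. A has a majority (≥20).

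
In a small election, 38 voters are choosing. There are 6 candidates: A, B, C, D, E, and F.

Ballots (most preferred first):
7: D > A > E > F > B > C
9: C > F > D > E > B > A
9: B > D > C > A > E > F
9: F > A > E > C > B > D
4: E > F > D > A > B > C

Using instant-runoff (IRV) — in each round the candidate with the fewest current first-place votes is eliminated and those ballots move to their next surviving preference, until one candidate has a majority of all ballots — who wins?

Round 1: A 0, B 9, C 9, D 7, E 4, F 9. A eliminated.
Round 2: B 9, C 9, D 7, E 4, F 9. E eliminated.
Round 3: B 9, C 9, D 7, F 13. D eliminated.
Round 4: B 9, C 9, F 20. F has a majority (≥20).

F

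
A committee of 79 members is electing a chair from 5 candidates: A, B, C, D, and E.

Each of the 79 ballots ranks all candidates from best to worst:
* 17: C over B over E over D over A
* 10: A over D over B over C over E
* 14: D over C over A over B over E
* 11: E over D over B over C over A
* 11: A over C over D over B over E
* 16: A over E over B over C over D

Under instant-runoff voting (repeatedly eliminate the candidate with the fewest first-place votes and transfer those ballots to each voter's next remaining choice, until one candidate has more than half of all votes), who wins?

D

Round 1: A 37, B 0, C 17, D 14, E 11. B eliminated.
Round 2: A 37, C 17, D 14, E 11. E eliminated.
Round 3: A 37, C 17, D 25. C eliminated.
Round 4: A 37, D 42. D has a majority (≥40).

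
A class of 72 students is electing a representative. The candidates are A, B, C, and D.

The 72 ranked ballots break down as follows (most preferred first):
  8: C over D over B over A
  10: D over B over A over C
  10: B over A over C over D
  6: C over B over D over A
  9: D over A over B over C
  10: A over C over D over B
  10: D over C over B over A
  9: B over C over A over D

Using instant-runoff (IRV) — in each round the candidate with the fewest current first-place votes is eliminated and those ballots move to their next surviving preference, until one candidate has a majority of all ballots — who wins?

C

Round 1: A 10, B 19, C 14, D 29. A eliminated.
Round 2: B 19, C 24, D 29. B eliminated.
Round 3: C 43, D 29. C has a majority (≥37).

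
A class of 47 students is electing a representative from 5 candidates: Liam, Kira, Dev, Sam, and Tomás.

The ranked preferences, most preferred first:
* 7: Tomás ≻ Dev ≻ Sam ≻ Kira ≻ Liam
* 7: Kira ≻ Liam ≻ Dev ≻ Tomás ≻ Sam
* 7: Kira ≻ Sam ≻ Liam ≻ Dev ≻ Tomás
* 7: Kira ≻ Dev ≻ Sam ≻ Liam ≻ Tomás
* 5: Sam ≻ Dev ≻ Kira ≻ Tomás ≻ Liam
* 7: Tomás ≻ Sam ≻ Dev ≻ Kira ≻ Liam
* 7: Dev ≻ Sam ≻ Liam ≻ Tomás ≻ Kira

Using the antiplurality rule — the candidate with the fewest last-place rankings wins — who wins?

Last-place votes: Liam 19, Kira 7, Dev 0, Sam 7, Tomás 14.

Dev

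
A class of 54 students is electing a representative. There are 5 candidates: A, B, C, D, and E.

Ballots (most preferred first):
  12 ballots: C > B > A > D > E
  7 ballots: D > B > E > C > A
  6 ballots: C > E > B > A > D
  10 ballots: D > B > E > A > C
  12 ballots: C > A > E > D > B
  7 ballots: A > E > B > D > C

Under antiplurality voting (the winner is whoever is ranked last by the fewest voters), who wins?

Last-place votes: A 7, B 12, C 17, D 6, E 12.

D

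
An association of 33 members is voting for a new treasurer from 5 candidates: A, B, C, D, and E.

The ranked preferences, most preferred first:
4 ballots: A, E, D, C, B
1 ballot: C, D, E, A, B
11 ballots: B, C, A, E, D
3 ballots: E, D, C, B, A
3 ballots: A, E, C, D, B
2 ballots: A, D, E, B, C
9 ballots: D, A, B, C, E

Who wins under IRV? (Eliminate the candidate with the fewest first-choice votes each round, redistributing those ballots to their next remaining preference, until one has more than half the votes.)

Round 1: A 9, B 11, C 1, D 9, E 3. C eliminated.
Round 2: A 9, B 11, D 10, E 3. E eliminated.
Round 3: A 9, B 11, D 13. A eliminated.
Round 4: B 11, D 22. D has a majority (≥17).

D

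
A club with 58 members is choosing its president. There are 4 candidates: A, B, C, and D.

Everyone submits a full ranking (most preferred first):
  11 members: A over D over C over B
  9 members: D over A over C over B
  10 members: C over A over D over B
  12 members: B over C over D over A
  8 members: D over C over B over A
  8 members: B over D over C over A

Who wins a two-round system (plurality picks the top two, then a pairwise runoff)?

D

Round 1 first-place votes: A 11, B 20, C 10, D 17. B and D advance.
Runoff: B is ranked above D on 20 ballots, D above B on 38.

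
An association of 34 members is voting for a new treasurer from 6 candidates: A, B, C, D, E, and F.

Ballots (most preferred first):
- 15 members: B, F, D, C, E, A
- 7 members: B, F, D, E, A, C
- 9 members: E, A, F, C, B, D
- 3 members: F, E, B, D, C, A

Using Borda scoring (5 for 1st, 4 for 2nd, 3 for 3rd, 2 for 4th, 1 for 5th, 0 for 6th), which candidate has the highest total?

A: 15×0 + 7×1 + 9×4 + 3×0 = 43
B: 15×5 + 7×5 + 9×1 + 3×3 = 128
C: 15×2 + 7×0 + 9×2 + 3×1 = 51
D: 15×3 + 7×3 + 9×0 + 3×2 = 72
E: 15×1 + 7×2 + 9×5 + 3×4 = 86
F: 15×4 + 7×4 + 9×3 + 3×5 = 130

F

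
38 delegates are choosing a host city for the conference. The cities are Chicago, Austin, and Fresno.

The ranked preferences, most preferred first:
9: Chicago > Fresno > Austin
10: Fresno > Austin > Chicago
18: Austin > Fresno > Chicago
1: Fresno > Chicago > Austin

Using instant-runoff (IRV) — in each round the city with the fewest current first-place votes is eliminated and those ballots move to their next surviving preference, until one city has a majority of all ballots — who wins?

Fresno

Round 1: Chicago 9, Austin 18, Fresno 11. Chicago eliminated.
Round 2: Austin 18, Fresno 20. Fresno has a majority (≥20).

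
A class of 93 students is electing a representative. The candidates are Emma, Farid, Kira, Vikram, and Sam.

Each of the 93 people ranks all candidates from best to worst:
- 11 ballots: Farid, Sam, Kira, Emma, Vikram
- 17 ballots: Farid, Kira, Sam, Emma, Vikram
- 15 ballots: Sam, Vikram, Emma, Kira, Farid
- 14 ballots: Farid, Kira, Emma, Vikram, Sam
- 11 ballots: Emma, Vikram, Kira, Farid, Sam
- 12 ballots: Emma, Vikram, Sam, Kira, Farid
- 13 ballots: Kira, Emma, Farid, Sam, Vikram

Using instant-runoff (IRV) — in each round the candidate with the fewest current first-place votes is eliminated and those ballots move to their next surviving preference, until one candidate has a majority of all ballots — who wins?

Emma

Round 1: Emma 23, Farid 42, Kira 13, Vikram 0, Sam 15. Vikram eliminated.
Round 2: Emma 23, Farid 42, Kira 13, Sam 15. Kira eliminated.
Round 3: Emma 36, Farid 42, Sam 15. Sam eliminated.
Round 4: Emma 51, Farid 42. Emma has a majority (≥47).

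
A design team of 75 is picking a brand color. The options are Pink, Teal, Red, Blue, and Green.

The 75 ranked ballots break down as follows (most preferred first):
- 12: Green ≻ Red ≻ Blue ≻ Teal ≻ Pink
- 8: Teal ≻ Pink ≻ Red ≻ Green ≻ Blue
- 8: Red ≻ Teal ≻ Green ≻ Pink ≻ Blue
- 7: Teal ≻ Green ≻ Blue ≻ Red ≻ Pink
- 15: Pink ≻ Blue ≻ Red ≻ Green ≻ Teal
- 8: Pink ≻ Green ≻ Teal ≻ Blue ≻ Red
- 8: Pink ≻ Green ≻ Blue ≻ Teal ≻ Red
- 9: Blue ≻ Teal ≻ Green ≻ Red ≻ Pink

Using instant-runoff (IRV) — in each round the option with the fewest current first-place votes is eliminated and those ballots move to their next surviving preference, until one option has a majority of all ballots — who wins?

Teal

Round 1: Pink 31, Teal 15, Red 8, Blue 9, Green 12. Red eliminated.
Round 2: Pink 31, Teal 23, Blue 9, Green 12. Blue eliminated.
Round 3: Pink 31, Teal 32, Green 12. Green eliminated.
Round 4: Pink 31, Teal 44. Teal has a majority (≥38).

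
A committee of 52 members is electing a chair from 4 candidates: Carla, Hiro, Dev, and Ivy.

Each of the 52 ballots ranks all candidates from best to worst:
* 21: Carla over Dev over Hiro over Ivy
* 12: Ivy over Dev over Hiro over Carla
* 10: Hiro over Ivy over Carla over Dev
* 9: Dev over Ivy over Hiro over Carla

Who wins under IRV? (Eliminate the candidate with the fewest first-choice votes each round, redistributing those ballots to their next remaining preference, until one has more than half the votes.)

Round 1: Carla 21, Hiro 10, Dev 9, Ivy 12. Dev eliminated.
Round 2: Carla 21, Hiro 10, Ivy 21. Hiro eliminated.
Round 3: Carla 21, Ivy 31. Ivy has a majority (≥27).

Ivy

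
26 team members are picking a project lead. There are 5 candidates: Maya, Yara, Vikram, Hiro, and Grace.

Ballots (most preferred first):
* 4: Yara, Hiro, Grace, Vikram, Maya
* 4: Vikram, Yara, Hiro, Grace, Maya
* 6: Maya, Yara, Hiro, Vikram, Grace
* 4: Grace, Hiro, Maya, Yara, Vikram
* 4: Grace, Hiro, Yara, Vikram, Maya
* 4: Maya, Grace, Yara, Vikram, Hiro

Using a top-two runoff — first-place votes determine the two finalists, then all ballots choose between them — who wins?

Grace

Round 1 first-place votes: Maya 10, Yara 4, Vikram 4, Hiro 0, Grace 8. Maya and Grace advance.
Runoff: Maya is ranked above Grace on 10 ballots, Grace above Maya on 16.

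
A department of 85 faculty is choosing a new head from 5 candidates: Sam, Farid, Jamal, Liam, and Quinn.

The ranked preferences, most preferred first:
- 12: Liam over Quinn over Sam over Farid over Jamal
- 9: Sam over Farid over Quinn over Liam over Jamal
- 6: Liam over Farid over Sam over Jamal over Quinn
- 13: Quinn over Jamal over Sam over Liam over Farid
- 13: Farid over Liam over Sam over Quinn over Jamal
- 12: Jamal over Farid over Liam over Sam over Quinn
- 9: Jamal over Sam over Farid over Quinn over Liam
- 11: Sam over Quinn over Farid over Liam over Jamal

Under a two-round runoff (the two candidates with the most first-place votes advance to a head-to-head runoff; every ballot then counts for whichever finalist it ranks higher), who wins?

Round 1 first-place votes: Sam 20, Farid 13, Jamal 21, Liam 18, Quinn 13. Jamal and Sam advance.
Runoff: Jamal is ranked above Sam on 34 ballots, Sam above Jamal on 51.

Sam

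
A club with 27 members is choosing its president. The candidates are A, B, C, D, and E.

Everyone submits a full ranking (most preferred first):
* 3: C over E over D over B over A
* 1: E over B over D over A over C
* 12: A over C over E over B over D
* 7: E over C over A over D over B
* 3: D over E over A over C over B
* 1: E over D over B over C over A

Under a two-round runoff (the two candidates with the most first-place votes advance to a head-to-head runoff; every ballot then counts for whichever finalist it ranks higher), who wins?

Round 1 first-place votes: A 12, B 0, C 3, D 3, E 9. A and E advance.
Runoff: A is ranked above E on 12 ballots, E above A on 15.

E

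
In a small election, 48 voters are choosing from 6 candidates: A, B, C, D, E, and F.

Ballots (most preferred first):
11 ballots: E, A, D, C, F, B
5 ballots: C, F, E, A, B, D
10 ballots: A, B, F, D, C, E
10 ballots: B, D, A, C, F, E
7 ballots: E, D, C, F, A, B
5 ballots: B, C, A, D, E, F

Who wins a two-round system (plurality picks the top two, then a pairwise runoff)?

Round 1 first-place votes: A 10, B 15, C 5, D 0, E 18, F 0. E and B advance.
Runoff: E is ranked above B on 23 ballots, B above E on 25.

B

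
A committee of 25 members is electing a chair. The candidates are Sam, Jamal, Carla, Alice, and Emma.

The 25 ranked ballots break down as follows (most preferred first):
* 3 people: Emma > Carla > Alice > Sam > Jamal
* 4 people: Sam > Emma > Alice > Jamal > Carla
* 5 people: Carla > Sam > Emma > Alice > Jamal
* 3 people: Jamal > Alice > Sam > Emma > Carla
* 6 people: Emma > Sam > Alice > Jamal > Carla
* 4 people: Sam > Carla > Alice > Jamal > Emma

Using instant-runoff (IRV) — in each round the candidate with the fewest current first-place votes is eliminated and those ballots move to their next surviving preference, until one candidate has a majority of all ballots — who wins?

Sam

Round 1: Sam 8, Jamal 3, Carla 5, Alice 0, Emma 9. Alice eliminated.
Round 2: Sam 8, Jamal 3, Carla 5, Emma 9. Jamal eliminated.
Round 3: Sam 11, Carla 5, Emma 9. Carla eliminated.
Round 4: Sam 16, Emma 9. Sam has a majority (≥13).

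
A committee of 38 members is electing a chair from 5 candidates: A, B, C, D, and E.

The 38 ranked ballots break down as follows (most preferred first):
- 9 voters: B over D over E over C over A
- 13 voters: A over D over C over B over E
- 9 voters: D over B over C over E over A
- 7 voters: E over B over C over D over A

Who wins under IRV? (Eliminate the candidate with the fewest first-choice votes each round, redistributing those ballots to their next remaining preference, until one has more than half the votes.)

B

Round 1: A 13, B 9, C 0, D 9, E 7. C eliminated.
Round 2: A 13, B 9, D 9, E 7. E eliminated.
Round 3: A 13, B 16, D 9. D eliminated.
Round 4: A 13, B 25. B has a majority (≥20).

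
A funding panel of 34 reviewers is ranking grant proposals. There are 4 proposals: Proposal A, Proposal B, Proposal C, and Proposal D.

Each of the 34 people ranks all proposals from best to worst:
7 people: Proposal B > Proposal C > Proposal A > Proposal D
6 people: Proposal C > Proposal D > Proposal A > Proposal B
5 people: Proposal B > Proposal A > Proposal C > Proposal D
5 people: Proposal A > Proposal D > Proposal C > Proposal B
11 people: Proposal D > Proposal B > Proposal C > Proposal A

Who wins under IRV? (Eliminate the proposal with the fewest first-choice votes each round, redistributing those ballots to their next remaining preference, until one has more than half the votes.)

Round 1: Proposal A 5, Proposal B 12, Proposal C 6, Proposal D 11. Proposal A eliminated.
Round 2: Proposal B 12, Proposal C 6, Proposal D 16. Proposal C eliminated.
Round 3: Proposal B 12, Proposal D 22. Proposal D has a majority (≥18).

Proposal D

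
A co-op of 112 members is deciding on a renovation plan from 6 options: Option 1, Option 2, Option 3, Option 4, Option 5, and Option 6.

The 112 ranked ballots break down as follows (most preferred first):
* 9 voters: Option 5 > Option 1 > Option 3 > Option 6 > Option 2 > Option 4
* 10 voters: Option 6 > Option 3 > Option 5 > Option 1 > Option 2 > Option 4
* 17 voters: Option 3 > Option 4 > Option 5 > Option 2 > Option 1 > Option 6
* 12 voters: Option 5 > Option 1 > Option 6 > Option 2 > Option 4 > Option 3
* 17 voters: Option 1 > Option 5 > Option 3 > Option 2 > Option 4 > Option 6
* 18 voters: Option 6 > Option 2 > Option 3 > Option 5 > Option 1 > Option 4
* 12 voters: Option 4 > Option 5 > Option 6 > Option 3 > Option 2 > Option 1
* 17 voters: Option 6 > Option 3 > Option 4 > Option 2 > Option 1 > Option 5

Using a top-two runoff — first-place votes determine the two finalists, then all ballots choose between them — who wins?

Option 5

Round 1 first-place votes: Option 1 17, Option 2 0, Option 3 17, Option 4 12, Option 5 21, Option 6 45. Option 6 and Option 5 advance.
Runoff: Option 6 is ranked above Option 5 on 45 ballots, Option 5 above Option 6 on 67.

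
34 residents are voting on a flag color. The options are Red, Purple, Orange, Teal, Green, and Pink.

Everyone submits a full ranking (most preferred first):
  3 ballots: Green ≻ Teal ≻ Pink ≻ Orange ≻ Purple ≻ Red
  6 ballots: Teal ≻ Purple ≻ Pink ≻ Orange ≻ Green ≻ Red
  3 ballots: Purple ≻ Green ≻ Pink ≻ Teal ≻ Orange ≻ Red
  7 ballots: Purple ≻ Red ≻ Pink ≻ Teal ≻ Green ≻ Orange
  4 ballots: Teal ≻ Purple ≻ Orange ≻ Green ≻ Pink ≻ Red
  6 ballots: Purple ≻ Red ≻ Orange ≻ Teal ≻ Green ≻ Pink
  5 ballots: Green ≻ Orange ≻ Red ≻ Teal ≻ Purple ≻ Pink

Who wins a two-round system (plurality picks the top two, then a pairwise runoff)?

Round 1 first-place votes: Red 0, Purple 16, Orange 0, Teal 10, Green 8, Pink 0. Purple and Teal advance.
Runoff: Purple is ranked above Teal on 16 ballots, Teal above Purple on 18.

Teal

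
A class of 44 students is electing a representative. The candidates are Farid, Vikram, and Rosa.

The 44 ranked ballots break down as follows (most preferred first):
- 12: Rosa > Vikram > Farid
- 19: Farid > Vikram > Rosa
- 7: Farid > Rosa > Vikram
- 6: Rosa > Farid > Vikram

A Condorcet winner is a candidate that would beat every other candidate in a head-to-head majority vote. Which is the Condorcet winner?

Farid

Farid vs Vikram: 32–12
Farid vs Rosa: 26–18
Farid beats every other candidate.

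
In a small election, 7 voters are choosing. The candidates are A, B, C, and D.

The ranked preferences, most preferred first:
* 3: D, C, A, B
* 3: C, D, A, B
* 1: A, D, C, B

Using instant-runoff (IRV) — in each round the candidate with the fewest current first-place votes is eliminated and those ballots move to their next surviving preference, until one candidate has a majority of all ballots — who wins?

Round 1: A 1, B 0, C 3, D 3. B eliminated.
Round 2: A 1, C 3, D 3. A eliminated.
Round 3: C 3, D 4. D has a majority (≥4).

D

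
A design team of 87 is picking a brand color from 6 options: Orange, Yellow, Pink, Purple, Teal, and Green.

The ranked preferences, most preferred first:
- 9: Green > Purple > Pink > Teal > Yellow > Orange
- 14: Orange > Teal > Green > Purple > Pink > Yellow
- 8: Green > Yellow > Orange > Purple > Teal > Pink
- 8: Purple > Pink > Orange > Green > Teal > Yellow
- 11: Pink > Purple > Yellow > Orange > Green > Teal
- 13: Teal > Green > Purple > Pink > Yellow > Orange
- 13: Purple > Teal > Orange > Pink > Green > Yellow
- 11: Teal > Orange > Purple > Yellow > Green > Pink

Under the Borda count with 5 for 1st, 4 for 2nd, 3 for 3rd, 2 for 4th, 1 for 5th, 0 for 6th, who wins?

Orange: 9×0 + 14×5 + 8×3 + 8×3 + 11×2 + 13×0 + 13×3 + 11×4 = 223
Yellow: 9×1 + 14×0 + 8×4 + 8×0 + 11×3 + 13×1 + 13×0 + 11×2 = 109
Pink: 9×3 + 14×1 + 8×0 + 8×4 + 11×5 + 13×2 + 13×2 + 11×0 = 180
Purple: 9×4 + 14×2 + 8×2 + 8×5 + 11×4 + 13×3 + 13×5 + 11×3 = 301
Teal: 9×2 + 14×4 + 8×1 + 8×1 + 11×0 + 13×5 + 13×4 + 11×5 = 262
Green: 9×5 + 14×3 + 8×5 + 8×2 + 11×1 + 13×4 + 13×1 + 11×1 = 230

Purple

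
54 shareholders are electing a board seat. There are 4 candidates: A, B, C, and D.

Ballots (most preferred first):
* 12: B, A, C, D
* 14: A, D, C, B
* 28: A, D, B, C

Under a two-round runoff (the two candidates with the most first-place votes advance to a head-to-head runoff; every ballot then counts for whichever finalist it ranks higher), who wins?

Round 1 first-place votes: A 42, B 12, C 0, D 0. A and B advance.
Runoff: A is ranked above B on 42 ballots, B above A on 12.

A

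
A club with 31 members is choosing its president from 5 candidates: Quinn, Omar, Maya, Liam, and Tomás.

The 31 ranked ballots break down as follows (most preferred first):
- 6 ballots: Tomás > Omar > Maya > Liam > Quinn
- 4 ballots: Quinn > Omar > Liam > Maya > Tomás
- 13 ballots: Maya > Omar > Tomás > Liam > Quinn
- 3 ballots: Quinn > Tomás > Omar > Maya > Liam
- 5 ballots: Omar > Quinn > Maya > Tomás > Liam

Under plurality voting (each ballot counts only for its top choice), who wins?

Maya

First-place votes: Quinn 7, Omar 5, Maya 13, Liam 0, Tomás 6.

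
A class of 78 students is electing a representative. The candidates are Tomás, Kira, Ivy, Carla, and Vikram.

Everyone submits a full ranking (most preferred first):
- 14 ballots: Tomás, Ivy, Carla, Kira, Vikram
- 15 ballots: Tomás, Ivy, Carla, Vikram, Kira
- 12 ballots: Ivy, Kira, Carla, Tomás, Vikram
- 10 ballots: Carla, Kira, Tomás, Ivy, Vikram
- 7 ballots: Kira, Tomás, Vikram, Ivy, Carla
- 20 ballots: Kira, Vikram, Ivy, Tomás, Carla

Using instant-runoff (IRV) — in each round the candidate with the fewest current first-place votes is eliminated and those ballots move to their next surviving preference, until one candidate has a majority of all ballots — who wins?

Kira

Round 1: Tomás 29, Kira 27, Ivy 12, Carla 10, Vikram 0. Vikram eliminated.
Round 2: Tomás 29, Kira 27, Ivy 12, Carla 10. Carla eliminated.
Round 3: Tomás 29, Kira 37, Ivy 12. Ivy eliminated.
Round 4: Tomás 29, Kira 49. Kira has a majority (≥40).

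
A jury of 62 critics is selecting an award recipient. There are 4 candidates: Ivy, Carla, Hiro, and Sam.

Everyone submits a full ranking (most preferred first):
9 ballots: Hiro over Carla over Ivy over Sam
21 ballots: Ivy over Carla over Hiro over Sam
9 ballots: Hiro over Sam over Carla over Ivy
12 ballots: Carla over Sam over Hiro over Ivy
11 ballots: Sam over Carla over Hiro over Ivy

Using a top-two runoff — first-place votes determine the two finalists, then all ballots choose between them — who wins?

Hiro

Round 1 first-place votes: Ivy 21, Carla 12, Hiro 18, Sam 11. Ivy and Hiro advance.
Runoff: Ivy is ranked above Hiro on 21 ballots, Hiro above Ivy on 41.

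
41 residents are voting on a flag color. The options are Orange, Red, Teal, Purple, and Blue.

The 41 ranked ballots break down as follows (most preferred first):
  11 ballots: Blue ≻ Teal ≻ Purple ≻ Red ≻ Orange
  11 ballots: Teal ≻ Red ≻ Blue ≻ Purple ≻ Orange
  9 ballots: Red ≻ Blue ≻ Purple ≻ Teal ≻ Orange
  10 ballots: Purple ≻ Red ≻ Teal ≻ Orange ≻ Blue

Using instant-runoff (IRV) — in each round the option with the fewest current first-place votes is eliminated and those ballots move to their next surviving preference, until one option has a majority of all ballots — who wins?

Teal

Round 1: Orange 0, Red 9, Teal 11, Purple 10, Blue 11. Orange eliminated.
Round 2: Red 9, Teal 11, Purple 10, Blue 11. Red eliminated.
Round 3: Teal 11, Purple 10, Blue 20. Purple eliminated.
Round 4: Teal 21, Blue 20. Teal has a majority (≥21).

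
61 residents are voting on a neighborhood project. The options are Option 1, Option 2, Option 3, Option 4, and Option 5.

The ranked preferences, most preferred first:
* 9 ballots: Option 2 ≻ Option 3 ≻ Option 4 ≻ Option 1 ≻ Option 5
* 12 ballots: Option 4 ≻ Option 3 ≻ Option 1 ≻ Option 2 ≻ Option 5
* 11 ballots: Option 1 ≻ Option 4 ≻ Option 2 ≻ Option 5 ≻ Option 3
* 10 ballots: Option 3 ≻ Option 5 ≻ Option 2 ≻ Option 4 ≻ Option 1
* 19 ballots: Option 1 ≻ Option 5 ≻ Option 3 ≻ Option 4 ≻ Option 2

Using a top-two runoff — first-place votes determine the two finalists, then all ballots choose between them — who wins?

Round 1 first-place votes: Option 1 30, Option 2 9, Option 3 10, Option 4 12, Option 5 0. Option 1 and Option 4 advance.
Runoff: Option 1 is ranked above Option 4 on 30 ballots, Option 4 above Option 1 on 31.

Option 4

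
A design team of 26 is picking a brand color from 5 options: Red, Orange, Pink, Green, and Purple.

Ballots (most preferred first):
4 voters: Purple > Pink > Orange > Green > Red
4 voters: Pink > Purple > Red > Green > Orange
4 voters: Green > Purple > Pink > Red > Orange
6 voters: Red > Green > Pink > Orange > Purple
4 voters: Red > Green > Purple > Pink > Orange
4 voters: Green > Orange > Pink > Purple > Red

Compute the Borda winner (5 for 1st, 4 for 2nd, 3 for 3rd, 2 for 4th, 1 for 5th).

Green

Red: 4×1 + 4×3 + 4×2 + 6×5 + 4×5 + 4×1 = 78
Orange: 4×3 + 4×1 + 4×1 + 6×2 + 4×1 + 4×4 = 52
Pink: 4×4 + 4×5 + 4×3 + 6×3 + 4×2 + 4×3 = 86
Green: 4×2 + 4×2 + 4×5 + 6×4 + 4×4 + 4×5 = 96
Purple: 4×5 + 4×4 + 4×4 + 6×1 + 4×3 + 4×2 = 78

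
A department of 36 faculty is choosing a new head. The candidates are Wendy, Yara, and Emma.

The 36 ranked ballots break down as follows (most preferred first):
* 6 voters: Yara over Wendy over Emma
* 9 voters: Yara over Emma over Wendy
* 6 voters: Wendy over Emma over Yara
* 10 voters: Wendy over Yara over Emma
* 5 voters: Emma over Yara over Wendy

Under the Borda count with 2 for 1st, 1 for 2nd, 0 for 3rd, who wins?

Yara

Wendy: 6×1 + 9×0 + 6×2 + 10×2 + 5×0 = 38
Yara: 6×2 + 9×2 + 6×0 + 10×1 + 5×1 = 45
Emma: 6×0 + 9×1 + 6×1 + 10×0 + 5×2 = 25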